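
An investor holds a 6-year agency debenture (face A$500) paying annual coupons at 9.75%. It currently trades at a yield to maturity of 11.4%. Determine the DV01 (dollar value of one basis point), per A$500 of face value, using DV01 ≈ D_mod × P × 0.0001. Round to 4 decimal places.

A$0.1992

Periodic yield y = 0.114.
  t   CF        PV=CF/(1+0.114)^t    t·PV
  1        48.75        43.7612        43.7612
  2        48.75        39.2830        78.5659
  3        48.75        35.2630       105.7889
  4        48.75        31.6544       126.6175
  5        48.75        28.4151       142.0753
  6       548.75       287.1200     1,722.7198
  Σ                    465.4966     2,219.5287
P = 465.4966; D_Mac = 4.76809 yrs; D_mod = 4.28015 yrs.
DV01 ≈ 4.28015 × 465.4966 × 0.0001 = 0.199240.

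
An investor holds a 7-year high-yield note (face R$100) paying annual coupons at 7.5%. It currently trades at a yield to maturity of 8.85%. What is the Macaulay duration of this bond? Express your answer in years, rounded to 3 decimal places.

5.641 years

Periodic yield y = 0.0885. Discount each cash flow and weight by its year:
  t   CF        PV=CF/(1+0.0885)^t    t·PV
  1         7.50         6.8902         6.8902
  2         7.50         6.3300        12.6600
  3         7.50         5.8154        17.4461
  4         7.50         5.3425        21.3701
  5         7.50         4.9082        24.5408
  6         7.50         4.5091        27.0546
  7       107.50        59.3758       415.6306
  Σ                     93.1712       525.5925
Price P = Σ PV = 93.1712.
Macaulay duration = Σ(t·PV) / P = 525.5925 / 93.1712 = 5.64115 years.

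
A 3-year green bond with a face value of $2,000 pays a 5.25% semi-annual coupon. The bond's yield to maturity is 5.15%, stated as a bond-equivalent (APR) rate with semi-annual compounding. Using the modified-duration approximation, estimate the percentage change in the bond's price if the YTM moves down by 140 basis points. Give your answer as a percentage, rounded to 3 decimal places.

+3.842%

Periodic yield y = 0.02575. Modified duration first:
  t   CF        PV=CF/(1+0.02575)^t    t·PV
  1        52.50        51.1821        51.1821
  2        52.50        49.8972        99.7944
  3        52.50        48.6446       145.9338
  4        52.50        47.4235       189.6938
  5        52.50        46.2330       231.1648
  6     2,052.50     1,762.1140    10,572.6843
  Σ                  2,005.4943    11,290.4532
P = 2,005.4943; D_Mac = 5.62976 half-year periods = 2.81488 yrs; D_mod = 2.81488/(1+0.02575) = 2.74422 yrs.
ΔP/P ≈ -D_mod · Δy = -2.74422 × (-0.014) = +0.038419 = +3.8419%.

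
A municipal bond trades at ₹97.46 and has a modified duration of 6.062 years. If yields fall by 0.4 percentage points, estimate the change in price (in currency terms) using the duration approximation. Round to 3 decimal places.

Duration approximation: ΔP/P ≈ -D_mod · Δy = -6.062 × (-0.004) = +0.024248.
ΔP ≈ 97.46 × (+0.024248) = +2.36321008.

+₹2.363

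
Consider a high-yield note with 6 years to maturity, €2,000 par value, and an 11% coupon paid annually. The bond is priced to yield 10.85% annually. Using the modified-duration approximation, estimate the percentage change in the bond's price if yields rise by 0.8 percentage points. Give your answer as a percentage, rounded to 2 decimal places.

-3.39%

Periodic yield y = 0.1085. Modified duration first:
  t   CF        PV=CF/(1+0.1085)^t    t·PV
  1       220.00       198.4664       198.4664
  2       220.00       179.0405       358.0810
  3       220.00       161.5160       484.5480
  4       220.00       145.7068       582.8273
  5       220.00       131.4450       657.2252
  6     2,220.00     1,196.5719     7,179.4312
  Σ                  2,012.7466     9,460.5792
P = 2,012.7466; D_Mac = 4.70033 yrs; D_mod = 4.70033/(1+0.1085) = 4.24026 yrs.
ΔP/P ≈ -D_mod · Δy = -4.24026 × (+0.008) = -0.033922 = -3.3922%.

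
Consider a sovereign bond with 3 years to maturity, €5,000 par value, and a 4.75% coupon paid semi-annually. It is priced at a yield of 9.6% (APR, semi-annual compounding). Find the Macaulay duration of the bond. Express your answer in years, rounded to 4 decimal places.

Periodic yield y = 0.048. Discount each cash flow and weight by its period:
  t   CF        PV=CF/(1+0.048)^t    t·PV
  1       118.75       113.3111       113.3111
  2       118.75       108.1212       216.2425
  3       118.75       103.1691       309.5074
  4       118.75        98.4438       393.7753
  5       118.75        93.9349       469.6747
  6     5,118.75     3,863.6362    23,181.8170
  Σ                  4,380.6164    24,684.3280
Price P = Σ PV = 4,380.6164.
Macaulay duration = Σ(t·PV) / P = 24,684.3280 / 4,380.6164 = 5.63490 half-year periods.
In years: 5.63490 / 2 = 2.81745 years.

2.8174 years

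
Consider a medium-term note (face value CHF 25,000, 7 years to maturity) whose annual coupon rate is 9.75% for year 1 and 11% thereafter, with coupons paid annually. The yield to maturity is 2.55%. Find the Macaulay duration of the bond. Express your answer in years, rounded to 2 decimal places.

Periodic yield y = 0.0255. Discount each cash flow and weight by its year:
  t   CF        PV=CF/(1+0.0255)^t    t·PV
  1     2,437.50     2,376.8893     2,376.8893
  2     2,750.00     2,614.9378     5,229.8756
  3     2,750.00     2,549.9150     7,649.7449
  4     2,750.00     2,486.5090     9,946.0360
  5     2,750.00     2,424.6797    12,123.3983
  6     2,750.00     2,364.3878    14,186.3267
  7    27,750.00    23,265.5506   162,858.8540
  Σ                 38,082.8691   214,371.1249
Price P = Σ PV = 38,082.8691.
Macaulay duration = Σ(t·PV) / P = 214,371.1249 / 38,082.8691 = 5.62907 years.

5.63 years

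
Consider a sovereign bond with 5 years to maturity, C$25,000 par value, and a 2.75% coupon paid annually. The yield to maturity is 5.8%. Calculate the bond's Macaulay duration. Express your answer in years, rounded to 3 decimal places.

Periodic yield y = 0.058. Discount each cash flow and weight by its year:
  t   CF        PV=CF/(1+0.058)^t    t·PV
  1       687.50       649.8110       649.8110
  2       687.50       614.1881     1,228.3761
  3       687.50       580.5180     1,741.5540
  4       687.50       548.6938     2,194.7751
  5    25,687.50    19,377.3106    96,886.5530
  Σ                 21,770.5214   102,701.0692
Price P = Σ PV = 21,770.5214.
Macaulay duration = Σ(t·PV) / P = 102,701.0692 / 21,770.5214 = 4.71744 years.

4.717 years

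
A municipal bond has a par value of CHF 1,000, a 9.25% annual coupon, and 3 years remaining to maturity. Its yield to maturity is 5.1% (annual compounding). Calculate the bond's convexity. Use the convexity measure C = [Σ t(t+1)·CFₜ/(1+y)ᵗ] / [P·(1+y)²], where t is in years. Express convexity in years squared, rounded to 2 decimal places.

With y = 0.051:
  t   CF        PV=CF/(1+0.051)^t    t·PV        t(t+1)·PV
  1        92.50        88.0114        88.0114         176.0228
  2        92.50        83.7406       167.4813         502.4439
  3     1,092.50       941.0513     2,823.1539      11,292.6156
  Σ                  1,112.8034     3,078.6466      11,971.0823
P = 1,112.8034.
Convexity = Σ t(t+1)·PV / [P·(1+y)²] = 11,971.0823 / (1,112.8034 × 1.104601) = 9.73889.

9.74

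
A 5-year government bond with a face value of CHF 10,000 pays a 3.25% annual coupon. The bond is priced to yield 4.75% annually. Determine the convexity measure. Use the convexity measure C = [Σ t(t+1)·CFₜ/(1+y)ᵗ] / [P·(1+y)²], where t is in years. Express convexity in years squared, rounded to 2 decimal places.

With y = 0.0475:
  t   CF        PV=CF/(1+0.0475)^t    t·PV        t(t+1)·PV
  1       325.00       310.2625       310.2625         620.5251
  2       325.00       296.1933       592.3867       1,777.1601
  3       325.00       282.7621       848.2864       3,393.1457
  4       325.00       269.9400     1,079.7600       5,398.7999
  5    10,325.00     8,186.9079    40,934.5393     245,607.2355
  Σ                  9,346.0659    43,765.2349     256,796.8663
P = 9,346.0659.
Convexity = Σ t(t+1)·PV / [P·(1+y)²] = 256,796.8663 / (9,346.0659 × 1.097256) = 25.04107.

25.04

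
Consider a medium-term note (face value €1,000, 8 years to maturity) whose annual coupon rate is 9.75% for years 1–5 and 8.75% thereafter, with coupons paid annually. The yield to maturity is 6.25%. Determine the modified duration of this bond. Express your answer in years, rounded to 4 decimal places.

5.7441 years

Periodic yield y = 0.0625. First find Macaulay duration:
  t   CF        PV=CF/(1+0.0625)^t    t·PV
  1        97.50        91.7647        91.7647
  2        97.50        86.3668       172.7336
  3        97.50        81.2864       243.8591
  4        97.50        76.5048       306.0193
  5        97.50        72.0045       360.0227
  6        87.50        60.8183       364.9099
  7        87.50        57.2408       400.6854
  8     1,087.50       669.5727     5,356.5818
  Σ                  1,195.5591     7,296.5766
P = 1,195.5591; Macaulay duration = 7,296.5766 / 1,195.5591 = 6.10307 years.
Modified duration = D_Mac / (1 + y) = 6.10307 / 1.0625 = 5.74406 years.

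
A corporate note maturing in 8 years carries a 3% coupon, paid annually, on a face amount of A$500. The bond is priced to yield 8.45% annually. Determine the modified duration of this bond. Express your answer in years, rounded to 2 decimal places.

6.49 years

Periodic yield y = 0.0845. First find Macaulay duration:
  t   CF        PV=CF/(1+0.0845)^t    t·PV
  1        15.00        13.8313        13.8313
  2        15.00        12.7536        25.5072
  3        15.00        11.7599        35.2796
  4        15.00        10.8436        43.3744
  5        15.00         9.9987        49.9935
  6        15.00         9.2196        55.3178
  7        15.00         8.5013        59.5090
  8       515.00       269.1354     2,153.0830
  Σ                    346.0433     2,435.8957
P = 346.0433; Macaulay duration = 2,435.8957 / 346.0433 = 7.03928 years.
Modified duration = D_Mac / (1 + y) = 7.03928 / 1.0845 = 6.49081 years.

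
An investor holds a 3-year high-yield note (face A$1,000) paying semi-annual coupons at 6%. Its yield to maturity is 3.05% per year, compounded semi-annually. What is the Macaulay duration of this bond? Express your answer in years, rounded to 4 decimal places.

Periodic yield y = 0.01525. Discount each cash flow and weight by its period:
  t   CF        PV=CF/(1+0.01525)^t    t·PV
  1        30.00        29.5494        29.5494
  2        30.00        29.1055        58.2110
  3        30.00        28.6683        86.0050
  4        30.00        28.2377       112.9508
  5        30.00        27.8135       139.0677
  6     1,030.00       940.5876     5,643.5254
  Σ                  1,083.9620     6,069.3093
Price P = Σ PV = 1,083.9620.
Macaulay duration = Σ(t·PV) / P = 6,069.3093 / 1,083.9620 = 5.59919 half-year periods.
In years: 5.59919 / 2 = 2.79960 years.

2.7996 years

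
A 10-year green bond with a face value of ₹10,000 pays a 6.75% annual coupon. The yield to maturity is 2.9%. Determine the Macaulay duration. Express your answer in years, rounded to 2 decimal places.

7.94 years

Periodic yield y = 0.029. Discount each cash flow and weight by its year:
  t   CF        PV=CF/(1+0.029)^t    t·PV
  1       675.00       655.9767       655.9767
  2       675.00       637.4895     1,274.9790
  3       675.00       619.5233     1,858.5699
  4       675.00       602.0635     2,408.2539
  5       675.00       585.0957     2,925.4785
  6       675.00       568.6061     3,411.6367
  7       675.00       552.5813     3,868.0688
  8       675.00       537.0080     4,296.0642
  9       675.00       521.8737     4,696.8632
  10   10,675.00     8,020.7344    80,207.3441
  Σ                 13,300.9521   105,603.2349
Price P = Σ PV = 13,300.9521.
Macaulay duration = Σ(t·PV) / P = 105,603.2349 / 13,300.9521 = 7.93952 years.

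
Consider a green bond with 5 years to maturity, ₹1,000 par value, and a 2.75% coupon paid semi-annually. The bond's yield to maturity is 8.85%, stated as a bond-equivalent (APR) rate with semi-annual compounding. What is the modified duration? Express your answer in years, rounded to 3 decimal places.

Periodic yield y = 0.04425. First find Macaulay duration:
  t   CF        PV=CF/(1+0.04425)^t    t·PV
  1        13.75        13.1673        13.1673
  2        13.75        12.6094        25.2188
  3        13.75        12.0751        36.2252
  4        13.75        11.5634        46.2535
  5        13.75        11.0734        55.3669
  6        13.75        10.6041        63.6249
  7        13.75        10.1548        71.0836
  8        13.75         9.7245        77.7959
  9        13.75         9.3124        83.8117
  10    1,013.75       657.4853     6,574.8527
  Σ                    757.7697     7,047.4005
P = 757.7697; Macaulay duration = 7,047.4005 / 757.7697 = 9.30019 half-year periods = 4.65009 years.
Modified duration = D_Mac / (1 + y) = 4.65009 / 1.04425 = 4.45305 years.

4.453 years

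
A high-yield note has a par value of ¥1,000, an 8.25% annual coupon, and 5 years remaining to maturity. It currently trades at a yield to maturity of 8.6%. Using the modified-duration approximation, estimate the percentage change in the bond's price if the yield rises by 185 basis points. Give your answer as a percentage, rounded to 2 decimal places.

Periodic yield y = 0.086. Modified duration first:
  t   CF        PV=CF/(1+0.086)^t    t·PV
  1        82.50        75.9669        75.9669
  2        82.50        69.9511       139.9021
  3        82.50        64.4117       193.2350
  4        82.50        59.3109       237.2437
  5     1,082.50       716.6033     3,583.0163
  Σ                    986.2437     4,229.3639
P = 986.2437; D_Mac = 4.28836 yrs; D_mod = 4.28836/(1+0.086) = 3.94876 yrs.
ΔP/P ≈ -D_mod · Δy = -3.94876 × (+0.0185) = -0.073052 = -7.3052%.

-7.31%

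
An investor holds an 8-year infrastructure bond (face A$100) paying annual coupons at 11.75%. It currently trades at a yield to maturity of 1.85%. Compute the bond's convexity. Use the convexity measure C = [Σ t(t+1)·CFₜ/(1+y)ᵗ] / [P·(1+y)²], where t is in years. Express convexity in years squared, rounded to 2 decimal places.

With y = 0.0185:
  t   CF        PV=CF/(1+0.0185)^t    t·PV        t(t+1)·PV
  1        11.75        11.5366        11.5366          23.0731
  2        11.75        11.3270        22.6540          67.9621
  3        11.75        11.1213        33.3638         133.4554
  4        11.75        10.9193        43.6771         218.3855
  5        11.75        10.7209        53.6047         321.6281
  6        11.75        10.5262        63.1572         442.1005
  7        11.75        10.3350        72.3450         578.7602
  8       111.75        96.5071       772.0568       6,948.5112
  Σ                    172.9934     1,072.3953       8,733.8760
P = 172.9934.
Convexity = Σ t(t+1)·PV / [P·(1+y)²] = 8,733.8760 / (172.9934 × 1.037342) = 48.66934.

48.67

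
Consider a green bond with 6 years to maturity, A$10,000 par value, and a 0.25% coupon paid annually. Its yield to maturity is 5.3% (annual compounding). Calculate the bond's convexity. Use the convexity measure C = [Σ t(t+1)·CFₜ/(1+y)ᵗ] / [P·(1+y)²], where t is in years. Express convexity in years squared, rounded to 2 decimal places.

With y = 0.053:
  t   CF        PV=CF/(1+0.053)^t    t·PV        t(t+1)·PV
  1        25.00        23.7417        23.7417          47.4834
  2        25.00        22.5467        45.0934         135.2803
  3        25.00        21.4119        64.2357         256.9426
  4        25.00        20.3342        81.3367         406.6835
  5        25.00        19.3107        96.5535         579.3212
  6    10,025.00     7,353.8396    44,123.0377     308,861.2641
  Σ                  7,461.1848    44,433.9987     310,286.9750
P = 7,461.1848.
Convexity = Σ t(t+1)·PV / [P·(1+y)²] = 310,286.9750 / (7,461.1848 × 1.108809) = 37.50585.

37.51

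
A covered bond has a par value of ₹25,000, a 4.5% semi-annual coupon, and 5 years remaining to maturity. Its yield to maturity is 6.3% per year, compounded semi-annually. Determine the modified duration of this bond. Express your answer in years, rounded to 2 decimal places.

4.37 years

Periodic yield y = 0.0315. First find Macaulay duration:
  t   CF        PV=CF/(1+0.0315)^t    t·PV
  1       562.50       545.3223       545.3223
  2       562.50       528.6693     1,057.3385
  3       562.50       512.5247     1,537.5742
  4       562.50       496.8732     1,987.4929
  5       562.50       481.6997     2,408.4984
  6       562.50       466.9895     2,801.9371
  7       562.50       452.7286     3,169.1000
  8       562.50       438.9031     3,511.2250
  9       562.50       425.4999     3,829.4989
  10   25,562.50    18,746.1031   187,461.0314
  Σ                 23,095.3135   208,309.0188
P = 23,095.3135; Macaulay duration = 208,309.0188 / 23,095.3135 = 9.01954 half-year periods = 4.50977 years.
Modified duration = D_Mac / (1 + y) = 4.50977 / 1.0315 = 4.37205 years.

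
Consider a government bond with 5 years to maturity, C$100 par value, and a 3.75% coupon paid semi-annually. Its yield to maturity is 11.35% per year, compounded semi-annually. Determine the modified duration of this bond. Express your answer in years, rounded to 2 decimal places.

4.27 years

Periodic yield y = 0.05675. First find Macaulay duration:
  t   CF        PV=CF/(1+0.05675)^t    t·PV
  1        1.875         1.7743         1.7743
  2        1.875         1.6790         3.3580
  3        1.875         1.5889         4.7666
  4        1.875         1.5035         6.0141
  5        1.875         1.4228         7.1139
  6        1.875         1.3464         8.0783
  7        1.875         1.2741         8.9185
  8        1.875         1.2057         9.6452
  9        1.875         1.1409        10.2682
  10     101.875        58.6604       586.6040
  Σ                     71.5959       646.5413
P = 71.5959; Macaulay duration = 646.5413 / 71.5959 = 9.03042 half-year periods = 4.51521 years.
Modified duration = D_Mac / (1 + y) = 4.51521 / 1.05675 = 4.27273 years.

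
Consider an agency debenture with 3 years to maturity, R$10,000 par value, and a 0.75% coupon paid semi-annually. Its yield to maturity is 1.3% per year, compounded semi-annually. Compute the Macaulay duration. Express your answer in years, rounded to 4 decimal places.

2.9718 years

Periodic yield y = 0.0065. Discount each cash flow and weight by its period:
  t   CF        PV=CF/(1+0.0065)^t    t·PV
  1        37.50        37.2578        37.2578
  2        37.50        37.0172        74.0344
  3        37.50        36.7782       110.3345
  4        37.50        36.5406       146.1626
  5        37.50        36.3047       181.5233
  6    10,037.50     9,654.7911    57,928.7468
  Σ                  9,838.6896    58,478.0594
Price P = Σ PV = 9,838.6896.
Macaulay duration = Σ(t·PV) / P = 58,478.0594 / 9,838.6896 = 5.94368 half-year periods.
In years: 5.94368 / 2 = 2.97184 years.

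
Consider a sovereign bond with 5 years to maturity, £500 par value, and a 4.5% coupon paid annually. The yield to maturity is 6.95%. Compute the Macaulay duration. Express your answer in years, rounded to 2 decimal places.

4.56 years

Periodic yield y = 0.0695. Discount each cash flow and weight by its year:
  t   CF        PV=CF/(1+0.0695)^t    t·PV
  1        22.50        21.0379        21.0379
  2        22.50        19.6708        39.3415
  3        22.50        18.3925        55.1774
  4        22.50        17.1973        68.7891
  5       522.50       373.4069     1,867.0345
  Σ                    449.7053     2,051.3804
Price P = Σ PV = 449.7053.
Macaulay duration = Σ(t·PV) / P = 2,051.3804 / 449.7053 = 4.56161 years.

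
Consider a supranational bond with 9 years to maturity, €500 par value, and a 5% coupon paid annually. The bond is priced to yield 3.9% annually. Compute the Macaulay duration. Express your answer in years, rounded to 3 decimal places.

Periodic yield y = 0.039. Discount each cash flow and weight by its year:
  t   CF        PV=CF/(1+0.039)^t    t·PV
  1        25.00        24.0616        24.0616
  2        25.00        23.1584        46.3168
  3        25.00        22.2891        66.8674
  4        25.00        21.4525        85.8100
  5        25.00        20.6473       103.2363
  6        25.00        19.8722       119.2334
  7        25.00        19.1263       133.8842
  8        25.00        18.4084       147.2671
  9       525.00       372.0655     3,348.5893
  Σ                    541.0813     4,075.2660
Price P = Σ PV = 541.0813.
Macaulay duration = Σ(t·PV) / P = 4,075.2660 / 541.0813 = 7.53171 years.

7.532 years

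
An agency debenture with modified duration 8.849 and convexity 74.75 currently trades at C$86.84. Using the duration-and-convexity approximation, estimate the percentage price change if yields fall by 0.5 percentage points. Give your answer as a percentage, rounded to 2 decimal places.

+4.52%

Duration effect: -D_mod·Δy = -8.849 × (-0.005) = +0.044245
Convexity effect: ½·C·(Δy)² = 0.5 × 74.75 × (-0.005)² = +0.000934375
ΔP/P ≈ +0.044245 + 0.000934375 = +0.045179375
= +4.5179375%.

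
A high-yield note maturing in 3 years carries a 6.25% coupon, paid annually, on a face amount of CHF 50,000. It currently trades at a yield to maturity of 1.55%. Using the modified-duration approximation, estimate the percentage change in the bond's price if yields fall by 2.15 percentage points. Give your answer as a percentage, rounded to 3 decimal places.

Periodic yield y = 0.0155. Modified duration first:
  t   CF        PV=CF/(1+0.0155)^t    t·PV
  1     3,125.00     3,077.3018     3,077.3018
  2     3,125.00     3,030.3317     6,060.6634
  3    53,125.00    50,729.3339   152,188.0017
  Σ                 56,836.9674   161,325.9669
P = 56,836.9674; D_Mac = 2.83840 yrs; D_mod = 2.83840/(1+0.0155) = 2.79507 yrs.
ΔP/P ≈ -D_mod · Δy = -2.79507 × (-0.0215) = +0.060094 = +6.0094%.

+6.009%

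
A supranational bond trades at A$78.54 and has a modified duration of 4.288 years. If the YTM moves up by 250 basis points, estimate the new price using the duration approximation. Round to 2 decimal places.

A$70.12

Duration approximation: ΔP/P ≈ -D_mod · Δy = -4.288 × (+0.025) = -0.107200.
New price ≈ 78.54 × (1 - 0.107200) = 70.120512.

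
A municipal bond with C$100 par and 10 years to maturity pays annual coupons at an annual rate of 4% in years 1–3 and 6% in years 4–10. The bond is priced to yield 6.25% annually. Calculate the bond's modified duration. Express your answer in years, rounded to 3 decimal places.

7.635 years

Periodic yield y = 0.0625. First find Macaulay duration:
  t   CF        PV=CF/(1+0.0625)^t    t·PV
  1         4.00         3.7647         3.7647
  2         4.00         3.5433         7.0865
  3         4.00         3.3348        10.0045
  4         6.00         4.7080        18.8320
  5         6.00         4.4310        22.1552
  6         6.00         4.1704        25.0224
  7         6.00         3.9251        27.4756
  8         6.00         3.6942        29.5536
  9         6.00         3.4769        31.2920
  10      106.00        57.8118       578.1180
  Σ                     92.8602       753.3044
P = 92.8602; Macaulay duration = 753.3044 / 92.8602 = 8.11224 years.
Modified duration = D_Mac / (1 + y) = 8.11224 / 1.0625 = 7.63505 years.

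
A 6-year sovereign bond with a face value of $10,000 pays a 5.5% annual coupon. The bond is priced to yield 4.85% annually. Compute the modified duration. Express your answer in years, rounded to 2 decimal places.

5.04 years

Periodic yield y = 0.0485. First find Macaulay duration:
  t   CF        PV=CF/(1+0.0485)^t    t·PV
  1       550.00       524.5589       524.5589
  2       550.00       500.2946     1,000.5892
  3       550.00       477.1527     1,431.4581
  4       550.00       455.0813     1,820.3250
  5       550.00       434.0308     2,170.1538
  6    10,550.00     7,940.3903    47,642.3419
  Σ                 10,331.5085    54,589.4269
P = 10,331.5085; Macaulay duration = 54,589.4269 / 10,331.5085 = 5.28378 years.
Modified duration = D_Mac / (1 + y) = 5.28378 / 1.0485 = 5.03937 years.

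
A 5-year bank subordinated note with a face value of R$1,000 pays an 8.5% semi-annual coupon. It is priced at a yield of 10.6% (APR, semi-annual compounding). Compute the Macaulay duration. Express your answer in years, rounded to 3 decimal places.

4.134 years

Periodic yield y = 0.053. Discount each cash flow and weight by its period:
  t   CF        PV=CF/(1+0.053)^t    t·PV
  1        42.50        40.3609        40.3609
  2        42.50        38.3294        76.6588
  3        42.50        36.4002       109.2006
  4        42.50        34.5681       138.2724
  5        42.50        32.8282       164.1410
  6        42.50        31.1759       187.0553
  7        42.50        29.6067       207.2471
  8        42.50        28.1165       224.9324
  9        42.50        26.7014       240.3124
  10    1,042.50       622.0028     6,220.0282
  Σ                    920.0901     7,608.2089
Price P = Σ PV = 920.0901.
Macaulay duration = Σ(t·PV) / P = 7,608.2089 / 920.0901 = 8.26898 half-year periods.
In years: 8.26898 / 2 = 4.13449 years.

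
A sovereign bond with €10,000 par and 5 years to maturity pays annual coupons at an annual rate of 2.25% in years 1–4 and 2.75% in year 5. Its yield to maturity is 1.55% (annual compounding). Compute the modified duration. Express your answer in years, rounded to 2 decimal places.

Periodic yield y = 0.0155. First find Macaulay duration:
  t   CF        PV=CF/(1+0.0155)^t    t·PV
  1       225.00       221.5657       221.5657
  2       225.00       218.1839       436.3678
  3       225.00       214.8536       644.5609
  4       225.00       211.5742       846.2970
  5    10,275.00     9,514.4172    47,572.0861
  Σ                 10,380.5947    49,720.8775
P = 10,380.5947; Macaulay duration = 49,720.8775 / 10,380.5947 = 4.78979 years.
Modified duration = D_Mac / (1 + y) = 4.78979 / 1.0155 = 4.71668 years.

4.72 years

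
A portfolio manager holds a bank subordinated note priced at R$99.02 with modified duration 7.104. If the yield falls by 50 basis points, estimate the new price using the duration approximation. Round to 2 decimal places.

Duration approximation: ΔP/P ≈ -D_mod · Δy = -7.104 × (-0.005) = +0.035520.
New price ≈ 99.02 × (1 + 0.035520) = 102.5371904.

R$102.54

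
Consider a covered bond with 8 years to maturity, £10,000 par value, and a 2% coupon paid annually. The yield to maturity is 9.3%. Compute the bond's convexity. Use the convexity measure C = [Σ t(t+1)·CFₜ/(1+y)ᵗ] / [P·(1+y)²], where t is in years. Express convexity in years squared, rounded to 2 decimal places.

With y = 0.093:
  t   CF        PV=CF/(1+0.093)^t    t·PV        t(t+1)·PV
  1       200.00       182.9826       182.9826         365.9652
  2       200.00       167.4132       334.8264       1,004.4791
  3       200.00       153.1685       459.5056       1,838.0222
  4       200.00       140.1359       560.5435       2,802.7176
  5       200.00       128.2122       641.0608       3,846.3645
  6       200.00       117.3030       703.8178       4,926.7249
  7       200.00       107.3220       751.2542       6,010.0334
  8    10,200.00     5,007.7066    40,061.6528     360,554.8755
  Σ                  6,004.2440    43,695.6437     381,349.1826
P = 6,004.2440.
Convexity = Σ t(t+1)·PV / [P·(1+y)²] = 381,349.1826 / (6,004.2440 × 1.194649) = 53.16480.

53.16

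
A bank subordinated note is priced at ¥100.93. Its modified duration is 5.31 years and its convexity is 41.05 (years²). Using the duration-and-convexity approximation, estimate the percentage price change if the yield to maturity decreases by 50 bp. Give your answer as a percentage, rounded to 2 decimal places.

+2.71%

Duration effect: -D_mod·Δy = -5.31 × (-0.005) = +0.026550
Convexity effect: ½·C·(Δy)² = 0.5 × 41.05 × (-0.005)² = +0.000513125
ΔP/P ≈ +0.026550 + 0.000513125 = +0.027063125
= +2.7063125%.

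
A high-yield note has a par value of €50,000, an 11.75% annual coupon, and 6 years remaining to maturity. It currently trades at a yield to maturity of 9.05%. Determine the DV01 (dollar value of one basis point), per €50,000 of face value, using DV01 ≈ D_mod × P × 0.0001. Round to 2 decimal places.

€24.20

Periodic yield y = 0.0905.
  t   CF        PV=CF/(1+0.0905)^t    t·PV
  1     5,875.00     5,387.4370     5,387.4370
  2     5,875.00     4,940.3365     9,880.6730
  3     5,875.00     4,530.3407    13,591.0220
  4     5,875.00     4,154.3702    16,617.4807
  5     5,875.00     3,809.6013    19,048.0063
  6    55,875.00    33,224.8873   199,349.3239
  Σ                 56,046.9729   263,873.9428
P = 56,046.9729; D_Mac = 4.70809 yrs; D_mod = 4.31736 yrs.
DV01 ≈ 4.31736 × 56,046.9729 × 0.0001 = 24.197519.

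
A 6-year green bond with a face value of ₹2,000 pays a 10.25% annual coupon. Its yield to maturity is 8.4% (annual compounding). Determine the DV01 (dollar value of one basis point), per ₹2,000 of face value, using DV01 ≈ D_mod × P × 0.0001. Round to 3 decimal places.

₹0.964

Periodic yield y = 0.084.
  t   CF        PV=CF/(1+0.084)^t    t·PV
  1       205.00       189.1144       189.1144
  2       205.00       174.4598       348.9195
  3       205.00       160.9407       482.8222
  4       205.00       148.4693       593.8773
  5       205.00       136.9643       684.8216
  6     2,205.00     1,359.0421     8,154.2524
  Σ                  2,168.9906    10,453.8075
P = 2,168.9906; D_Mac = 4.81966 yrs; D_mod = 4.44619 yrs.
DV01 ≈ 4.44619 × 2,168.9906 × 0.0001 = 0.964373.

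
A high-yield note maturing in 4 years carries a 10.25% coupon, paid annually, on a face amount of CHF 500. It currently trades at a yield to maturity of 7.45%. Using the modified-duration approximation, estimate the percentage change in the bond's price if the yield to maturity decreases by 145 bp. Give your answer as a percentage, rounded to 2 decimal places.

+4.72%

Periodic yield y = 0.0745. Modified duration first:
  t   CF        PV=CF/(1+0.0745)^t    t·PV
  1        51.25        47.6966        47.6966
  2        51.25        44.3896        88.7792
  3        51.25        41.3118       123.9355
  4       551.25       413.5451     1,654.1806
  Σ                    546.9432     1,914.5919
P = 546.9432; D_Mac = 3.50053 yrs; D_mod = 3.50053/(1+0.0745) = 3.25782 yrs.
ΔP/P ≈ -D_mod · Δy = -3.25782 × (-0.0145) = +0.047238 = +4.7238%.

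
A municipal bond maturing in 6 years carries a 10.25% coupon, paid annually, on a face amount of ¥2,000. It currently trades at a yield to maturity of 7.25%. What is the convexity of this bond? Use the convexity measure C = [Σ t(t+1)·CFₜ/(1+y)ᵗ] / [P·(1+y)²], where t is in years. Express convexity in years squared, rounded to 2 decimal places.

With y = 0.0725:
  t   CF        PV=CF/(1+0.0725)^t    t·PV        t(t+1)·PV
  1       205.00       191.1422       191.1422         382.2844
  2       205.00       178.2212       356.4423       1,069.3269
  3       205.00       166.1736       498.5207       1,994.0829
  4       205.00       154.9404       619.7616       3,098.8079
  5       205.00       144.4666       722.3328       4,333.9971
  6     2,205.00     1,448.8545     8,693.1273      60,851.8911
  Σ                  2,283.7984    11,081.3269      71,730.3902
P = 2,283.7984.
Convexity = Σ t(t+1)·PV / [P·(1+y)²] = 71,730.3902 / (2,283.7984 × 1.150256) = 27.30554.

27.31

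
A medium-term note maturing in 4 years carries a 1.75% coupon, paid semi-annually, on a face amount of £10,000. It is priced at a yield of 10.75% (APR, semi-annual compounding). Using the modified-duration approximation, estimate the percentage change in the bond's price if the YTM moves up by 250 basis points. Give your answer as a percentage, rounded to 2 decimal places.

-9.14%

Periodic yield y = 0.05375. Modified duration first:
  t   CF        PV=CF/(1+0.05375)^t    t·PV
  1        87.50        83.0368        83.0368
  2        87.50        78.8012       157.6024
  3        87.50        74.7817       224.3451
  4        87.50        70.9672       283.8688
  5        87.50        67.3473       336.7364
  6        87.50        63.9120       383.4721
  7        87.50        60.6520       424.5638
  8    10,087.50     6,635.6405    53,085.1237
  Σ                  7,135.1386    54,978.7491
P = 7,135.1386; D_Mac = 7.70535 half-year periods = 3.85268 yrs; D_mod = 3.85268/(1+0.05375) = 3.65616 yrs.
ΔP/P ≈ -D_mod · Δy = -3.65616 × (+0.025) = -0.091404 = -9.1404%.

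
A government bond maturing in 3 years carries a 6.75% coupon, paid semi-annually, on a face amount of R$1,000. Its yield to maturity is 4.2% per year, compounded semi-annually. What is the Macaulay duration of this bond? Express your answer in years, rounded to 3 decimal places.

Periodic yield y = 0.021. Discount each cash flow and weight by its period:
  t   CF        PV=CF/(1+0.021)^t    t·PV
  1        33.75        33.0558        33.0558
  2        33.75        32.3759        64.7519
  3        33.75        31.7100        95.1301
  4        33.75        31.0578       124.2312
  5        33.75        30.4190       152.0950
  6     1,033.75       912.5592     5,475.3555
  Σ                  1,071.1778     5,944.6195
Price P = Σ PV = 1,071.1778.
Macaulay duration = Σ(t·PV) / P = 5,944.6195 / 1,071.1778 = 5.54961 half-year periods.
In years: 5.54961 / 2 = 2.77481 years.

2.775 years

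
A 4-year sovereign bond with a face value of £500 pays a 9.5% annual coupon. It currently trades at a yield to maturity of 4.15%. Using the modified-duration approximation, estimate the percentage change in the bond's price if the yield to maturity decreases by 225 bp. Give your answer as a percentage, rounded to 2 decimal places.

+7.68%

Periodic yield y = 0.0415. Modified duration first:
  t   CF        PV=CF/(1+0.0415)^t    t·PV
  1        47.50        45.6073        45.6073
  2        47.50        43.7900        87.5800
  3        47.50        42.0451       126.1354
  4       547.50       465.3150     1,861.2599
  Σ                    596.7574     2,120.5826
P = 596.7574; D_Mac = 3.55351 yrs; D_mod = 3.55351/(1+0.0415) = 3.41191 yrs.
ΔP/P ≈ -D_mod · Δy = -3.41191 × (-0.0225) = +0.076768 = +7.6768%.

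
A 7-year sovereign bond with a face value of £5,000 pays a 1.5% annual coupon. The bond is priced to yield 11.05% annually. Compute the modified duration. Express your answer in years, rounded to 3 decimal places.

5.909 years

Periodic yield y = 0.1105. First find Macaulay duration:
  t   CF        PV=CF/(1+0.1105)^t    t·PV
  1        75.00        67.5371        67.5371
  2        75.00        60.8169       121.6338
  3        75.00        54.7653       164.2959
  4        75.00        49.3159       197.2636
  5        75.00        44.4087       222.0437
  6        75.00        39.9899       239.9392
  7     5,075.00     2,436.7227    17,057.0588
  Σ                  2,753.5565    18,069.7721
P = 2,753.5565; Macaulay duration = 18,069.7721 / 2,753.5565 = 6.56234 years.
Modified duration = D_Mac / (1 + y) = 6.56234 / 1.1105 = 5.90936 years.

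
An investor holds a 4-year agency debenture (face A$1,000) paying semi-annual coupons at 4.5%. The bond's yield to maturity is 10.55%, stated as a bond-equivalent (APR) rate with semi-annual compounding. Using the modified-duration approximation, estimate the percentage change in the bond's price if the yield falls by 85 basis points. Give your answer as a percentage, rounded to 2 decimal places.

+2.96%

Periodic yield y = 0.05275. Modified duration first:
  t   CF        PV=CF/(1+0.05275)^t    t·PV
  1        22.50        21.3726        21.3726
  2        22.50        20.3017        40.6034
  3        22.50        19.2844        57.8533
  4        22.50        18.3181        73.2726
  5        22.50        17.4003        87.0014
  6        22.50        16.5284        99.1704
  7        22.50        15.7002       109.9015
  8     1,022.50       677.7372     5,421.8975
  Σ                    806.6429     5,911.0727
P = 806.6429; D_Mac = 7.32799 half-year periods = 3.66400 yrs; D_mod = 3.66400/(1+0.05275) = 3.48040 yrs.
ΔP/P ≈ -D_mod · Δy = -3.48040 × (-0.0085) = +0.029583 = +2.9583%.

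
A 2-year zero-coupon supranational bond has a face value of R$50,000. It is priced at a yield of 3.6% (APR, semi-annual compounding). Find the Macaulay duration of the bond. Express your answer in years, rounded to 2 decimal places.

A zero-coupon bond has a single cash flow at maturity, so its Macaulay duration equals its maturity: 2 years.
(Equivalently: 4 semi-annual periods ÷ 2 = 2 years.)

2.00 years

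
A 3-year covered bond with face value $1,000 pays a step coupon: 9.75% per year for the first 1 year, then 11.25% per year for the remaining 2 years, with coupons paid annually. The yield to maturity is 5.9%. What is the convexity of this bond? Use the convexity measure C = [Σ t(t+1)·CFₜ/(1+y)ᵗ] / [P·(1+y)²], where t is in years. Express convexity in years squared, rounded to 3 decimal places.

With y = 0.059:
  t   CF        PV=CF/(1+0.059)^t    t·PV        t(t+1)·PV
  1        97.50        92.0680        92.0680         184.1360
  2       112.50       100.3138       200.6276         601.8827
  3     1,112.50       936.7251     2,810.1752      11,240.7007
  Σ                  1,129.1068     3,102.8707      12,026.7194
P = 1,129.1068.
Convexity = Σ t(t+1)·PV / [P·(1+y)²] = 12,026.7194 / (1,129.1068 × 1.121481) = 9.49774.

9.498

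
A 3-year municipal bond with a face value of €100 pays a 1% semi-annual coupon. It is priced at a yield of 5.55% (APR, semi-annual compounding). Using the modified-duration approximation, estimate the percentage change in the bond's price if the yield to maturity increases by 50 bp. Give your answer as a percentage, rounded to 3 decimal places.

-1.440%

Periodic yield y = 0.02775. Modified duration first:
  t   CF        PV=CF/(1+0.02775)^t    t·PV
  1         0.50         0.4865         0.4865
  2         0.50         0.4734         0.9467
  3         0.50         0.4606         1.3817
  4         0.50         0.4481         1.7926
  5         0.50         0.4360         2.1802
  6       100.50        85.2788       511.6729
  Σ                     87.5835       518.4607
P = 87.5835; D_Mac = 5.91962 half-year periods = 2.95981 yrs; D_mod = 2.95981/(1+0.02775) = 2.87989 yrs.
ΔP/P ≈ -D_mod · Δy = -2.87989 × (+0.005) = -0.014399 = -1.4399%.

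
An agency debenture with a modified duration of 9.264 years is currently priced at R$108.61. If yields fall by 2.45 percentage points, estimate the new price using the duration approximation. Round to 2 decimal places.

Duration approximation: ΔP/P ≈ -D_mod · Δy = -9.264 × (-0.0245) = +0.226968.
New price ≈ 108.61 × (1 + 0.226968) = 133.26099448.

R$133.26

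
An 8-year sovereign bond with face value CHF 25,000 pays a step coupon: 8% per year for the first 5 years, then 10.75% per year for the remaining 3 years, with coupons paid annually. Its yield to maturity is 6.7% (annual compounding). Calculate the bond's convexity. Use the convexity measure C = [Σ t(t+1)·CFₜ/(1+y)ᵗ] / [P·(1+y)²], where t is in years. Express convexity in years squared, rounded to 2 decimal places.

45.57

With y = 0.067:
  t   CF        PV=CF/(1+0.067)^t    t·PV        t(t+1)·PV
  1     2,000.00     1,874.4142     1,874.4142       3,748.8285
  2     2,000.00     1,756.7144     3,513.4288      10,540.2863
  3     2,000.00     1,646.4052     4,939.2157      19,756.8628
  4     2,000.00     1,543.0227     6,172.0908      30,860.4542
  5     2,000.00     1,446.1319     7,230.6594      43,383.9562
  6     2,687.50     1,821.2181    10,927.3086      76,491.1599
  7     2,687.50     1,706.8586    11,948.0100      95,584.0799
  8    27,687.50    16,480.4243   131,843.3942   1,186,590.5481
  Σ                 28,275.1894   178,448.5217   1,466,956.1759
P = 28,275.1894.
Convexity = Σ t(t+1)·PV / [P·(1+y)²] = 1,466,956.1759 / (28,275.1894 × 1.138489) = 45.57039.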